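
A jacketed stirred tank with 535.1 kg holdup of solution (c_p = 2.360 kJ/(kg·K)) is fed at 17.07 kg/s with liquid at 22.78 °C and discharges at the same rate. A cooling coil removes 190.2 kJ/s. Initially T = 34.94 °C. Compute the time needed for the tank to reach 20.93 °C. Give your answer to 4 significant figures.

55.53 s

M c_p dT/dt = ṁ c_p (T_in − T) − Q̇.
τ = M/ṁ = 31.3474 s; T_ss = T_in − Q̇/(ṁ c_p) = 18.0587 °C.
T(t) = T_ss + (T₀ − T_ss) e^(−t/τ). Set T = 20.93:
e^(−t/τ) = (20.93 − 18.0587)/(34.94 − 18.0587) = 0.170089
t = −31.3474 · ln(0.170089) = 55.5297 s.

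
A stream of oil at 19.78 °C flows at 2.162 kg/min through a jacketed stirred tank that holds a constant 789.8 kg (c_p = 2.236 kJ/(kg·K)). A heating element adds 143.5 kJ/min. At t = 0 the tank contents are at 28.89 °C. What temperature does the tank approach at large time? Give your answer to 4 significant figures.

First-law balance (no shaft work): M c_p dT/dt = ṁ c_p (T_in − T) + 143.5.
At steady state dT/dt = 0 ⇒ T_ss = T_in + Q̇/(ṁ c_p) = 19.78 + 143.5/(2.162·2.236) = 49.4641 °C.

49.46 °C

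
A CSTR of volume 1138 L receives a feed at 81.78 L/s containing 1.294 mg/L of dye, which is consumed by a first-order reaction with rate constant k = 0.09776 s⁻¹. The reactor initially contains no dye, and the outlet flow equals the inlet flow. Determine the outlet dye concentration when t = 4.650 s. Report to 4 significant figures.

Species balance: V dC/dt = Q C_in − Q C − k V C.
dC/dt = (Q/V) C_in − (Q/V + k) C; effective rate a = Q/V + k = 0.0718629 + 0.09776 = 0.169623 s⁻¹.
C_ss = Q C_in/(Q + kV) = 0.548220 mg/L; C(t) = C_ss + (C₀ − C_ss) e^(−a t).
C(4.650) = 0.548220 + (-0.548220)·e^(−0.169623·4.650) = 0.548220 + (-0.548220)·0.454414 = 0.299101 mg/L.

0.2991 mg/L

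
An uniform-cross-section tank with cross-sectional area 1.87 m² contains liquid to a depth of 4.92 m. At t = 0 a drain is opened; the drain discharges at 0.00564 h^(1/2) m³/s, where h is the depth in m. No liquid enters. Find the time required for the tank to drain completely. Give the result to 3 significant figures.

With no inflow, A dh/dt = −0.00564 √h.
Separate and integrate: 2(√h − √h₀) = −(0.00564/A) t.
Set h = 0: 2√h₀ = (0.00564/A) t_empty ⇒ t_empty = 2A√h₀/0.00564.
t_empty = 2·1.87·√4.92/0.00564 = 3.7400·2.2181/0.00564 = 1470.9 s.

1470 s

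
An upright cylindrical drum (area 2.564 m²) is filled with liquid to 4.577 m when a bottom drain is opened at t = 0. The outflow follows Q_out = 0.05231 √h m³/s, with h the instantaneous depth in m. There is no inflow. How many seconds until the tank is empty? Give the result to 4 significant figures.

209.7 s

A dh/dt = −Q_out = −0.05231 √h.
Separate and integrate: 2(√h − √h₀) = −(0.05231/A) t.
Set h = 0: 2√h₀ = (0.05231/A) t_empty ⇒ t_empty = 2A√h₀/0.05231.
t_empty = 2·2.564·√4.577/0.05231 = 5.12800·2.13939/0.05231 = 209.727 s.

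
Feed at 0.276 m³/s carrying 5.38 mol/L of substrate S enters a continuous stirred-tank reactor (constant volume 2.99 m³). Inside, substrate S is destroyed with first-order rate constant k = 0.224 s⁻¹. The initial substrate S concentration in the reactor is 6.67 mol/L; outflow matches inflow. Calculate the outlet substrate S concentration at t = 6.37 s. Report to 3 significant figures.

2.25 mol/L

Species balance: V dC/dt = Q C_in − Q C − k V C.
This is linear with rate a = Q/V + k = 0.31631 s⁻¹.
C_ss = Q C_in/(Q + kV) = 1.5700 mol/L; C(t) = C_ss + (C₀ − C_ss) e^(−a t).
C(6.37) = 1.5700 + (5.1000)·e^(−0.31631·6.37) = 1.5700 + (5.1000)·0.13334 = 2.2500 mol/L.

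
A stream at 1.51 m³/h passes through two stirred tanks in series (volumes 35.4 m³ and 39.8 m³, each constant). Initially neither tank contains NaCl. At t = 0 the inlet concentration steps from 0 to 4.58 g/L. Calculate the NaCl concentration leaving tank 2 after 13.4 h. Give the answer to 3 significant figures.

0.468 g/L

Time constants: τᵢ = Vᵢ/Q for each well-mixed tank.
τ₁ = 35.4/1.51 = 23.444 h; τ₂ = 39.8/1.51 = 26.358 h.
Tank 1: C₁ = C_in(1 − e^(−t/τ₁)). Tank 2 (τ₁ ≠ τ₂): C₂ = C_in[1 − (τ₁ e^(−t/τ₁) − τ₂ e^(−t/τ₂))/(τ₁ − τ₂)].
At t = 13.4: e^(−t/τ₁) = 0.56463, e^(−t/τ₂) = 0.60146.
C₂ = 4.58·[1 − (23.444·0.56463 − 26.358·0.60146)/(-2.9139)] = 4.58·0.10222 = 0.46817 g/L.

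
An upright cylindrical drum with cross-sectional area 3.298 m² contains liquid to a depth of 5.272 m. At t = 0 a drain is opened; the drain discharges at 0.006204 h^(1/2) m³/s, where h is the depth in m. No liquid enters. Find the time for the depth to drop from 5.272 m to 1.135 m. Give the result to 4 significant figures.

1308 s

With no inflow, A dh/dt = −0.006204 √h.
This is separable: 2 d(√h)/dt = −0.006204/A, so √h = √h₀ − (0.006204/(2A)) t.
t = 2A(√h₀ − √h)/0.006204 = 2·3.298·(√5.272 − √1.135)/0.006204
  = 6.59600 × (2.29608 − 1.06536) / 0.006204 = 1308.48 s.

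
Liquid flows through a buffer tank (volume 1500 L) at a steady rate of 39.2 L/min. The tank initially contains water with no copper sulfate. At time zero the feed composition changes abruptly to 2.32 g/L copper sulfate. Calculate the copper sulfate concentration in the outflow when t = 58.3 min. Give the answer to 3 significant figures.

1.81 g/L

Transient balance on the dissolved component: V dC/dt = Q(C_in − C).
Rewrite as dC/dt + C/τ = C_in/τ, τ = V/Q = 38.265 min.
Integrating: C(t) = C_in + (C₀ − C_in) e^(−t/τ).
C(58.3) = 2.32 + (0 − 2.32)·e^(−58.3/38.265) = 2.32 + (-2.3200)·0.21793 = 1.8144 g/L.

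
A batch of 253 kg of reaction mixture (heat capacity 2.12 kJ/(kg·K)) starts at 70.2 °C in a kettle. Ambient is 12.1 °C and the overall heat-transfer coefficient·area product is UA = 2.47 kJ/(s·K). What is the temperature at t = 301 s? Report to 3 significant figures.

Lumped-capacitance energy balance: M c_p dT/dt = UA(T_amb − T).
dT/dt = (T_ss − T)/τ with T_ss = T_amb = 12.100 °C, τ = M c_p/UA = 253·2.12/2.47 = 217.15 s.
Integrating: T(t) = T_ss + (T₀ − T_ss) e^(−t/τ).
T(301) = 12.100 + (58.100)·0.25004 = 26.627 °C.

26.6 °C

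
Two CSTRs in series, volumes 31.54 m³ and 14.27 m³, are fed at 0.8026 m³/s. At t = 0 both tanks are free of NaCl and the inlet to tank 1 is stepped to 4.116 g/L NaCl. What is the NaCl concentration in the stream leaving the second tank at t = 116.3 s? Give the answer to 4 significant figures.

3.731 g/L

Species balance on tank i: dCᵢ/dt = (Cᵢ₋₁ − Cᵢ)/τᵢ with τᵢ = Vᵢ/Q.
τ₁ = 31.54/0.8026 = 39.2973 s; τ₂ = 14.27/0.8026 = 17.7797 s.
Solving the cascade with C₁(0)=C₂(0)=0 gives C₂(t) = C_in[1 − (τ₁ e^(−t/τ₁) − τ₂ e^(−t/τ₂))/(τ₁ − τ₂)].
At t = 116.3: e^(−t/τ₁) = 0.0518452, e^(−t/τ₂) = 0.00144281.
C₂ = 4.116·[1 − (39.2973·0.0518452 − 17.7797·0.00144281)/(21.5176)] = 4.116·0.906508 = 3.73119 g/L.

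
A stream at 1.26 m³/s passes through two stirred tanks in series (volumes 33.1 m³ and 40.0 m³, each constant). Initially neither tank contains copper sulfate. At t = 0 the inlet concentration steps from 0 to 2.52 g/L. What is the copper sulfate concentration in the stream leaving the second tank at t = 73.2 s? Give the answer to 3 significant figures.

Time constants: τᵢ = Vᵢ/Q for each well-mixed tank.
τ₁ = 33.1/1.26 = 26.270 s; τ₂ = 40.0/1.26 = 31.746 s.
Solving the cascade with C₁(0)=C₂(0)=0 gives C₂(t) = C_in[1 − (τ₁ e^(−t/τ₁) − τ₂ e^(−t/τ₂))/(τ₁ − τ₂)].
At t = 73.2: e^(−t/τ₁) = 0.061639, e^(−t/τ₂) = 0.099679.
C₂ = 2.52·[1 − (26.270·0.061639 − 31.746·0.099679)/(-5.4762)] = 2.52·0.71784 = 1.8090 g/L.

1.81 g/L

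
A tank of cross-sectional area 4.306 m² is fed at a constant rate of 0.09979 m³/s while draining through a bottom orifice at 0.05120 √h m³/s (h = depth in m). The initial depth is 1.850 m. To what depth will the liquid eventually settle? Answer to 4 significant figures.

Level balance: A dh/dt = 0.09979 − 0.05120 √h. Setting dh/dt = 0:
Q_in = 0.05120 √h_ss ⇒ √h_ss = 0.09979/0.05120 = 1.94902.
h_ss = 1.94902² = 3.79869 m. (Since h₀ = 1.850 m < h_ss, the level will rise toward this value.)

3.799 m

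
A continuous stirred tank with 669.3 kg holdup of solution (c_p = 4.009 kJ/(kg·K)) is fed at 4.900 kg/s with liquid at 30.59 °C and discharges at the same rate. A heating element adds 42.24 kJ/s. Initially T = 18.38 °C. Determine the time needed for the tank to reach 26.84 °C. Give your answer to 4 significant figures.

121.5 s

Energy balance: M c_p dT/dt = ṁ c_p (T_in − T) + 42.24.
τ = M/ṁ = 136.592 s; T_ss = T_in + Q̇/(ṁ c_p) = 32.7403 °C.
T(t) = T_ss + (T₀ − T_ss) e^(−t/τ). Set T = 26.84:
e^(−t/τ) = (26.84 − 32.7403)/(18.38 − 32.7403) = 0.410874
t = −136.592 · ln(0.410874) = 121.494 s.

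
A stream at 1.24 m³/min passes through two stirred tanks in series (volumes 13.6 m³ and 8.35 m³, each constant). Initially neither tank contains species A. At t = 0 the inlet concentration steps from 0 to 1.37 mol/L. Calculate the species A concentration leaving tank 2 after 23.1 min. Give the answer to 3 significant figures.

Species balance on tank i: dCᵢ/dt = (Cᵢ₋₁ − Cᵢ)/τᵢ with τᵢ = Vᵢ/Q.
τ₁ = 13.6/1.24 = 10.968 min; τ₂ = 8.35/1.24 = 6.7339 min.
Tank 1: C₁ = C_in(1 − e^(−t/τ₁)). Tank 2 (τ₁ ≠ τ₂): C₂ = C_in[1 − (τ₁ e^(−t/τ₁) − τ₂ e^(−t/τ₂))/(τ₁ − τ₂)].
At t = 23.1: e^(−t/τ₁) = 0.12170, e^(−t/τ₂) = 0.032373.
C₂ = 1.37·[1 − (10.968·0.12170 − 6.7339·0.032373)/(4.2339)] = 1.37·0.73622 = 1.0086 mol/L.

1.01 mol/L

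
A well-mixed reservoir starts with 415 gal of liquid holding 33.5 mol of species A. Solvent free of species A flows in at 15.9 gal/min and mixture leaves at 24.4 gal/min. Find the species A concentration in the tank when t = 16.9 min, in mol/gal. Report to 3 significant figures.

0.0365 mol/gal

Let m(t) be the amount of species A. Volume: V(t) = V₀ + (Q_in − Q_out) t = 415 − 8.5000 t; V(16.9) = 271.35 gal.
Species balance (pure solvent in): dm/dt = −Q_out · m/V(t).
Separate: dm/m = −Q_out dt/V(t) ⇒ ln(m/m₀) = −(Q_out/(Q_in−Q_out)) ln(V/V₀).
m = m₀ (V₀/V)^(Q_out/(Q_in−Q_out)) = 33.5 × (415/271.35)^(-2.8706) = 9.8939 mol.
C = m/V = 9.8939/271.35 = 0.036462 mol/gal.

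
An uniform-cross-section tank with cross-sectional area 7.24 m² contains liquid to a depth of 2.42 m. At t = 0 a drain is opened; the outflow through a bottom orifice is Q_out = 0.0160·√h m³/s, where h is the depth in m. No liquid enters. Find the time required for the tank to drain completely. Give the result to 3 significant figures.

1410 s

Unsteady balance on liquid volume: A dh/dt = −0.0160 √h.
Separate and integrate: 2(√h − √h₀) = −(0.0160/A) t.
Set h = 0: 2√h₀ = (0.0160/A) t_empty ⇒ t_empty = 2A√h₀/0.0160.
t_empty = 2·7.24·√2.42/0.0160 = 14.480·1.5556/0.0160 = 1407.8 s.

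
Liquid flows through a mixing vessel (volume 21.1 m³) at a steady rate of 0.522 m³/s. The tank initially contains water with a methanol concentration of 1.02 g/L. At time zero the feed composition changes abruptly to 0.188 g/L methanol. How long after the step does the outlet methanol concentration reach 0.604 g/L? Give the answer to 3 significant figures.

Species balance on the tank: V dC/dt = Q(C_in − C), so τ = V/Q = 40.421 s.
C(t) = C_in + (C₀ − C_in) e^(−t/τ). Set C = 0.604 and solve for t:
e^(−t/τ) = (C − C_in)/(C₀ − C_in) = (0.604 − 0.188)/(1.02 − 0.188) = 0.50000
t = −τ ln(…) = 40.421 × 0.69315 = 28.018 s.

28.0 s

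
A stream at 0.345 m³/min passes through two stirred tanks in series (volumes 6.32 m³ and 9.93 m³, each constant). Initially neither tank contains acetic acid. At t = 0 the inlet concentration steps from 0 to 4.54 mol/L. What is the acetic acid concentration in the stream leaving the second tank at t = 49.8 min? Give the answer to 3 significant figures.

2.85 mol/L

Each tank obeys Vᵢ dCᵢ/dt = Q(Cᵢ₋₁ − Cᵢ), so τᵢ = Vᵢ/Q.
τ₁ = 6.32/0.345 = 18.319 min; τ₂ = 9.93/0.345 = 28.783 min.
Tank 1: C₁ = C_in(1 − e^(−t/τ₁)). Tank 2 (τ₁ ≠ τ₂): C₂ = C_in[1 − (τ₁ e^(−t/τ₁) − τ₂ e^(−t/τ₂))/(τ₁ − τ₂)].
At t = 49.8: e^(−t/τ₁) = 0.065973, e^(−t/τ₂) = 0.17725.
C₂ = 4.54·[1 − (18.319·0.065973 − 28.783·0.17725)/(-10.464)] = 4.54·0.62795 = 2.8509 mol/L.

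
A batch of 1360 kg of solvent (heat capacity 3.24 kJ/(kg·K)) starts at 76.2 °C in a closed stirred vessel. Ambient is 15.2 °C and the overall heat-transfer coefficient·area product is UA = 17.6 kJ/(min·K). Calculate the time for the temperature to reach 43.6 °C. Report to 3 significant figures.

191 min

M c_p dT/dt = −UA(T − T_amb).
τ = M c_p/UA = 250.36 min; T_ss = T_amb = 15.200 °C.
T(t) = T_ss + (T₀ − T_ss)e^(−t/τ); set T = 43.6:
t = −τ ln[(T − T_ss)/(T₀ − T_ss)] = −250.36 · ln(0.46557) = 191.40 min.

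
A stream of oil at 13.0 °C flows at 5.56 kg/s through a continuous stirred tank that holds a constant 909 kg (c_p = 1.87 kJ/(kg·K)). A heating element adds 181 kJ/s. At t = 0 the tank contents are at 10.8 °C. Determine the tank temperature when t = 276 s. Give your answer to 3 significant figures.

Energy balance: M c_p dT/dt = ṁ c_p (T_in − T) + 181.
τ = M/ṁ = 163.49 s; T_ss = T_in + Q̇/(ṁ c_p) = 13.0 + 181/(5.56·1.87) = 30.409 °C.
Integrating: T(t) = T_ss + (T₀ − T_ss) e^(−t/τ).
T(276) = 30.409 + (-19.609)·e^(−276/163.49) = 30.409 + (-19.609)·0.18485 = 26.784 °C.

26.8 °C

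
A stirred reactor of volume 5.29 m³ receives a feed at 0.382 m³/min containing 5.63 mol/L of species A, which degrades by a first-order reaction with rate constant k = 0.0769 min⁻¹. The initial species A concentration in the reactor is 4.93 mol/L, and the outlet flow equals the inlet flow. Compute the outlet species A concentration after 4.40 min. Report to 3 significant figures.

Accumulation = in − out − consumed: V dC/dt = Q C_in − Q C − k V C.
dC/dt = (Q/V) C_in − (Q/V + k) C; effective rate a = Q/V + k = 0.072212 + 0.0769 = 0.14911 min⁻¹.
C_ss = Q C_in/(Q + kV) = 2.7265 mol/L; C(t) = C_ss + (C₀ − C_ss) e^(−a t).
C(4.40) = 2.7265 + (2.2035)·e^(−0.14911·4.40) = 2.7265 + (2.2035)·0.51888 = 3.8698 mol/L.

3.87 mol/L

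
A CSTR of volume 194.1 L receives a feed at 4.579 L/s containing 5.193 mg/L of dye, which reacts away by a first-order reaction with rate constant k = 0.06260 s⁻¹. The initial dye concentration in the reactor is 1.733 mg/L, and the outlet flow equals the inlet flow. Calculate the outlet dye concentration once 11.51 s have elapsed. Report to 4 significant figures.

V dC/dt = Q(C_in − C) − k V C.
This is linear with rate a = Q/V + k = 0.0861909 s⁻¹.
C_ss = Q C_in/(Q + kV) = 1.42135 mg/L; C(t) = C_ss + (C₀ − C_ss) e^(−a t).
C(11.51) = 1.42135 + (0.311647)·e^(−0.0861909·11.51) = 1.42135 + (0.311647)·0.370813 = 1.53692 mg/L.

1.537 mg/L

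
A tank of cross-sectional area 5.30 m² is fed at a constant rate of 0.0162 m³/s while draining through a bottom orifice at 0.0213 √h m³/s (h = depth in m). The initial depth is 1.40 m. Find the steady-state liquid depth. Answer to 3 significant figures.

A dh/dt = Q_in − 0.0213 √h. Steady state requires inflow = outflow:
Q_in = 0.0213 √h_ss ⇒ √h_ss = 0.0162/0.0213 = 0.76056.
h_ss = 0.76056² = 0.57846 m. (Since h₀ = 1.40 m > h_ss, the level will fall toward this value.)

0.578 m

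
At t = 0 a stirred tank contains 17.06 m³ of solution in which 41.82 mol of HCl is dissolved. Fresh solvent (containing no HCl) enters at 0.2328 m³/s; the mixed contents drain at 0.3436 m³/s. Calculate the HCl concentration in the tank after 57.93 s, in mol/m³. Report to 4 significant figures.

Total volume: dV/dt = Q_in − Q_out = -0.110800 m³/s, so V(t) = 17.06 − 0.110800 t and V(57.93) = 10.6414 m³.
No HCl enters, so dm/dt = −Q_out · (m/V).
dm/m = −Q_out dt/(V₀ − 0.110800 t); integrating gives ln(m/m₀) = −(Q_out/(Q_in−Q_out)) ln(V/V₀).
m = m₀ (V₀/V)^(Q_out/(Q_in−Q_out)) = 41.82 × (17.06/10.6414)^(-3.10108) = 9.67649 mol.
C = m/V = 9.67649/10.6414 = 0.909328 mol/m³.

0.9093 mol/m³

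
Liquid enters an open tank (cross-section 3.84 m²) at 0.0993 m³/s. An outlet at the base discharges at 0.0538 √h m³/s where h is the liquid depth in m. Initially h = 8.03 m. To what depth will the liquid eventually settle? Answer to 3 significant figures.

A dh/dt = Q_in − 0.0538 √h. Steady state requires inflow = outflow:
Q_in = 0.0538 √h_ss ⇒ √h_ss = 0.0993/0.0538 = 1.8457.
h_ss = 1.8457² = 3.4067 m. (Since h₀ = 8.03 m > h_ss, the level will fall toward this value.)

3.41 m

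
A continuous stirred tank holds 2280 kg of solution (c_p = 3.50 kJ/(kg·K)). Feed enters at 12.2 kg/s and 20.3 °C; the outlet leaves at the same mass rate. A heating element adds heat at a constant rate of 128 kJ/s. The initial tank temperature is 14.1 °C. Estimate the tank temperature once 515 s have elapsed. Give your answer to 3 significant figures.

M c_p dT/dt = ṁ c_p (T_in − T) + Q̇.
Rearrange: dT/dt = (T_ss − T)/τ with τ = M/ṁ = 186.89 s and T_ss = T_in + Q̇/(ṁ c_p) = 23.298 °C.
This is linear first-order; T(t) = T_ss + (T₀ − T_ss) e^(−t/τ).
T(515) = 23.298 + (-9.1977)·e^(−515/186.89) = 23.298 + (-9.1977)·0.063564 = 22.713 °C.

22.7 °C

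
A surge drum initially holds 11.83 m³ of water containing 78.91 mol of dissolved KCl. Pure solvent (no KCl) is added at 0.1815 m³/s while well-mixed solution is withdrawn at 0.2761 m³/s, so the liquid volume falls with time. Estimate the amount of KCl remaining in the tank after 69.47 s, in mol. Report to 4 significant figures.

7.402 mol

Total volume: dV/dt = Q_in − Q_out = -0.0946000 m³/s, so V(t) = 11.83 − 0.0946000 t and V(69.47) = 5.25814 m³.
No KCl enters, so dm/dt = −Q_out · (m/V).
Separate: dm/m = −Q_out dt/V(t) ⇒ ln(m/m₀) = −(Q_out/(Q_in−Q_out)) ln(V/V₀).
m = m₀ (V₀/V)^(Q_out/(Q_in−Q_out)) = 78.91 × (11.83/5.25814)^(-2.91860) = 7.40180 mol.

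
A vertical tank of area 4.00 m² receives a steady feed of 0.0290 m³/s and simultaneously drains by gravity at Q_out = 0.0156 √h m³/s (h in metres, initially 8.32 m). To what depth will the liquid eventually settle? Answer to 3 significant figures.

Volume balance on the tank: A dh/dt = Q_in − 0.0156 √h. At steady state dh/dt = 0:
Q_in = 0.0156 √h_ss ⇒ √h_ss = 0.0290/0.0156 = 1.8590.
h_ss = 1.8590² = 3.4558 m. (Since h₀ = 8.32 m > h_ss, the level will fall toward this value.)

3.46 m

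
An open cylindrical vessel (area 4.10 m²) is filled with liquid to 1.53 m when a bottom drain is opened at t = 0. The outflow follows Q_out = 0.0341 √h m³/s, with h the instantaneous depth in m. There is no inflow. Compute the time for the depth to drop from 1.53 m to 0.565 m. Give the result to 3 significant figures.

117 s

Volume balance on the tank: A dh/dt = −0.0341 √h.
∫ h^(−1/2) dh = −(0.0341/A) ∫ dt, giving 2√h = 2√h₀ − (0.0341/A) t.
t = 2A(√h₀ − √h)/0.0341 = 2·4.10·(√1.53 − √0.565)/0.0341
  = 8.2000 × (1.2369 − 0.75166) / 0.0341 = 116.69 s.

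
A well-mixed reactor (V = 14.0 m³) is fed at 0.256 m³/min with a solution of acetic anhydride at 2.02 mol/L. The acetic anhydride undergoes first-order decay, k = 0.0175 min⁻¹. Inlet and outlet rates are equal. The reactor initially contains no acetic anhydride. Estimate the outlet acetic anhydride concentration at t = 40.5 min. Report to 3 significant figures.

V dC/dt = Q(C_in − C) − k V C.
dC/dt = (Q/V) C_in − (Q/V + k) C; effective rate a = Q/V + k = 0.018286 + 0.0175 = 0.035786 min⁻¹.
C_ss = Q C_in/(Q + kV) = 1.0322 mol/L; C(t) = C_ss + (C₀ − C_ss) e^(−a t).
C(40.5) = 1.0322 + (-1.0322)·e^(−0.035786·40.5) = 1.0322 + (-1.0322)·0.23473 = 0.78989 mol/L.

0.790 mol/L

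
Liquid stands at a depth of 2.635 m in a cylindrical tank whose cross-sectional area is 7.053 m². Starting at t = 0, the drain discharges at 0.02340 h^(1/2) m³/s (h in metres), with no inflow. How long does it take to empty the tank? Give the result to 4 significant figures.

Accumulation of liquid (constant cross-section A): A dh/dt = −0.02340 √h.
This is separable: 2 d(√h)/dt = −0.02340/A, so √h = √h₀ − (0.02340/(2A)) t.
Set h = 0: 2√h₀ = (0.02340/A) t_empty ⇒ t_empty = 2A√h₀/0.02340.
t_empty = 2·7.053·√2.635/0.02340 = 14.1060·1.62327/0.02340 = 978.539 s.

978.5 s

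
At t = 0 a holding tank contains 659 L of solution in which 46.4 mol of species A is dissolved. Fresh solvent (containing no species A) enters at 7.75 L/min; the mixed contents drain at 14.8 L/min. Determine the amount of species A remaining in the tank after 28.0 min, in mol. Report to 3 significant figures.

Total volume: dV/dt = Q_in − Q_out = -7.0500 L/min, so V(t) = 659 − 7.0500 t and V(28.0) = 461.60 L.
No species A enters, so dm/dt = −Q_out · (m/V).
Separate: dm/m = −Q_out dt/V(t) ⇒ ln(m/m₀) = −(Q_out/(Q_in−Q_out)) ln(V/V₀).
m = m₀ (V₀/V)^(Q_out/(Q_in−Q_out)) = 46.4 × (659/461.60)^(-2.0993) = 21.975 mol.

22.0 mol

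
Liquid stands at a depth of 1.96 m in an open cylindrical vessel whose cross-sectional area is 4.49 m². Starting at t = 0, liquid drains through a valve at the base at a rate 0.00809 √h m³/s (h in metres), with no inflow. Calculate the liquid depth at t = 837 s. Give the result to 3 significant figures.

0.417 m

With no inflow, A dh/dt = −0.00809 √h.
∫ h^(−1/2) dh = −(0.00809/A) ∫ dt, giving 2√h = 2√h₀ − (0.00809/A) t.
√h = √1.96 − 0.00809·837/(2·4.49) = 1.4000 − 0.75405 = 0.64595.
h = 0.64595² = 0.41726 m.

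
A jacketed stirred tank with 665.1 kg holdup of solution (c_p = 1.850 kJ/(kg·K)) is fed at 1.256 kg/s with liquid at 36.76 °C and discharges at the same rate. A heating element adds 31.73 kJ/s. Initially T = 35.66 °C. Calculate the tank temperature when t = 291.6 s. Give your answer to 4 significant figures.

41.91 °C

Energy balance: M c_p dT/dt = ṁ c_p (T_in − T) + 31.73.
Rearrange: dT/dt = (T_ss − T)/τ with τ = M/ṁ = 529.538 s and T_ss = T_in + Q̇/(ṁ c_p) = 50.4155 °C.
Solution: T(t) = T_ss + (T₀ − T_ss) e^(−t/τ).
T(291.6) = 50.4155 + (-14.7555)·e^(−291.6/529.538) = 50.4155 + (-14.7555)·0.576564 = 41.9080 °C.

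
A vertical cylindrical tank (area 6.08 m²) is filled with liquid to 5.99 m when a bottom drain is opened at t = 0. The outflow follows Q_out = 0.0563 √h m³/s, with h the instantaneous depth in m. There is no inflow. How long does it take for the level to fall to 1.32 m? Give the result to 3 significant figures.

280 s

Mass balance (ρ constant): A dh/dt = −0.0563 √h.
∫ h^(−1/2) dh = −(0.0563/A) ∫ dt, giving 2√h = 2√h₀ − (0.0563/A) t.
t = 2A(√h₀ − √h)/0.0563 = 2·6.08·(√5.99 − √1.32)/0.0563
  = 12.160 × (2.4474 − 1.1489) / 0.0563 = 280.47 s.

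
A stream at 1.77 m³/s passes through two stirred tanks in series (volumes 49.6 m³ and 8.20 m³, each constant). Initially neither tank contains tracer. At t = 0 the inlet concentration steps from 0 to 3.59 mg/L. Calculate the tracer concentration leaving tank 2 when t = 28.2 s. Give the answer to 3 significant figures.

Time constants: τᵢ = Vᵢ/Q for each well-mixed tank.
τ₁ = 49.6/1.77 = 28.023 s; τ₂ = 8.20/1.77 = 4.6328 s.
Tank 1: C₁ = C_in(1 − e^(−t/τ₁)). Tank 2 (τ₁ ≠ τ₂): C₂ = C_in[1 − (τ₁ e^(−t/τ₁) − τ₂ e^(−t/τ₂))/(τ₁ − τ₂)].
At t = 28.2: e^(−t/τ₁) = 0.36556, e^(−t/τ₂) = 0.0022720.
C₂ = 3.59·[1 − (28.023·0.36556 − 4.6328·0.0022720)/(23.390)] = 3.59·0.56249 = 2.0193 mg/L.

2.02 mg/L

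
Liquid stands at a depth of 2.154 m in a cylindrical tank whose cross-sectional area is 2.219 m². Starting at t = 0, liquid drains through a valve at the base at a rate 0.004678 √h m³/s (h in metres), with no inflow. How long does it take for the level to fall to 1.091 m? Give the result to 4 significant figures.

401.4 s

With no inflow, A dh/dt = −0.004678 √h.
This is separable: 2 d(√h)/dt = −0.004678/A, so √h = √h₀ − (0.004678/(2A)) t.
t = 2A(√h₀ − √h)/0.004678 = 2·2.219·(√2.154 − √1.091)/0.004678
  = 4.43800 × (1.46765 − 1.04451) / 0.004678 = 401.433 s.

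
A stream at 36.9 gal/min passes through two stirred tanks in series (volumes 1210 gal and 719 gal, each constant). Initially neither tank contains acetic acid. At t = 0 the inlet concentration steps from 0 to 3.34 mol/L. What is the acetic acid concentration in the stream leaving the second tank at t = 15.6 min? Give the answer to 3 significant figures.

Each tank obeys Vᵢ dCᵢ/dt = Q(Cᵢ₋₁ − Cᵢ), so τᵢ = Vᵢ/Q.
τ₁ = 1210/36.9 = 32.791 min; τ₂ = 719/36.9 = 19.485 min.
Solving the cascade with C₁(0)=C₂(0)=0 gives C₂(t) = C_in[1 − (τ₁ e^(−t/τ₁) − τ₂ e^(−t/τ₂))/(τ₁ − τ₂)].
At t = 15.6: e^(−t/τ₁) = 0.62143, e^(−t/τ₂) = 0.44905.
C₂ = 3.34·[1 − (32.791·0.62143 − 19.485·0.44905)/(13.306)] = 3.34·0.12616 = 0.42136 mol/L.

0.421 mol/L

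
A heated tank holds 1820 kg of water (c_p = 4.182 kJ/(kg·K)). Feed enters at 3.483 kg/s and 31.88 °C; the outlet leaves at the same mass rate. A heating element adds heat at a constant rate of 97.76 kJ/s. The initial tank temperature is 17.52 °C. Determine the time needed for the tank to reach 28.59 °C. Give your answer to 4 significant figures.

Heat balance on the well-mixed liquid: M c_p dT/dt = ṁ c_p (T_in − T) + 97.76.
τ = M/ṁ = 522.538 s; T_ss = T_in + Q̇/(ṁ c_p) = 38.5916 °C.
T(t) = T_ss + (T₀ − T_ss) e^(−t/τ). Set T = 28.59:
e^(−t/τ) = (28.59 − 38.5916)/(17.52 − 38.5916) = 0.474647
t = −522.538 · ln(0.474647) = 389.386 s.

389.4 s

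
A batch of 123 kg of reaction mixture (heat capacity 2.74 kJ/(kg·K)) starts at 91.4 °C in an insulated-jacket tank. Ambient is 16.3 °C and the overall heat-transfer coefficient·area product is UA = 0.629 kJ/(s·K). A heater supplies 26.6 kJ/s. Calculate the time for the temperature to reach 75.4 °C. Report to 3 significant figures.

358 s

Lumped-capacitance energy balance: M c_p dT/dt = UA(T_amb − T) + Q̇.
τ = M c_p/UA = 535.80 s; T_ss = T_amb + Q̇/UA = 16.3 + 26.6/0.629 = 58.589 °C.
T(t) = T_ss + (T₀ − T_ss)e^(−t/τ); set T = 75.4:
t = −τ ln[(T − T_ss)/(T₀ − T_ss)] = −535.80 · ln(0.51235) = 358.31 s.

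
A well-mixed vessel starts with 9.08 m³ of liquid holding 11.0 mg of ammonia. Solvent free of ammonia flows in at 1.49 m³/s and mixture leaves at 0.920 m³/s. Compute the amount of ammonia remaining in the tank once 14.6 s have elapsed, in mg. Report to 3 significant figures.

Let m(t) be the amount of ammonia. Volume: V(t) = V₀ + (Q_in − Q_out) t = 9.08 + 0.57000 t; V(14.6) = 17.402 m³.
Solute balance: dm/dt = 0 − Q_out C = −Q_out m/V(t).
dm/m = −Q_out dt/(V₀ + 0.57000 t); integrating gives ln(m/m₀) = −(Q_out/(Q_in−Q_out)) ln(V/V₀).
m = m₀ (V₀/V)^(Q_out/(Q_in−Q_out)) = 11.0 × (9.08/17.402)^(1.6140) = 3.8495 mg.

3.85 mg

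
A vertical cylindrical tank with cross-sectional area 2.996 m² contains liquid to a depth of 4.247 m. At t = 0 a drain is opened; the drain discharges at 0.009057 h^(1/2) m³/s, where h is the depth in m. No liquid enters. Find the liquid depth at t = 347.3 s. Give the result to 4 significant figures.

2.359 m

With no inflow, A dh/dt = −0.009057 √h.
Separate and integrate: 2(√h − √h₀) = −(0.009057/A) t.
√h = √4.247 − 0.009057·347.3/(2·2.996) = 2.06083 − 0.524949 = 1.53588.
h = 1.53588² = 2.35891 m.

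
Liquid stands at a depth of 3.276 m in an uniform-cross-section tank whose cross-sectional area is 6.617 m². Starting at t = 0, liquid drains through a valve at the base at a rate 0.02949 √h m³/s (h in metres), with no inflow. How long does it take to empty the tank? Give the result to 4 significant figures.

812.2 s

Accumulation of liquid (constant cross-section A): A dh/dt = −0.02949 √h.
This is separable: 2 d(√h)/dt = −0.02949/A, so √h = √h₀ − (0.02949/(2A)) t.
Tank is empty when √h = 0: t_empty = 2A√h₀/0.02949.
t_empty = 2·6.617·√3.276/0.02949 = 13.2340·1.80997/0.02949 = 812.247 s.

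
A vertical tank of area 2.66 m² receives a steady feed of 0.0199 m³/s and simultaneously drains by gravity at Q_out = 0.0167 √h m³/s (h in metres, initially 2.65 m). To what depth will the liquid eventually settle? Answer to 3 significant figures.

A dh/dt = Q_in − 0.0167 √h. Steady state requires inflow = outflow:
Q_in = 0.0167 √h_ss ⇒ √h_ss = 0.0199/0.0167 = 1.1916.
h_ss = 1.1916² = 1.4200 m. (Since h₀ = 2.65 m > h_ss, the level will fall toward this value.)

1.42 m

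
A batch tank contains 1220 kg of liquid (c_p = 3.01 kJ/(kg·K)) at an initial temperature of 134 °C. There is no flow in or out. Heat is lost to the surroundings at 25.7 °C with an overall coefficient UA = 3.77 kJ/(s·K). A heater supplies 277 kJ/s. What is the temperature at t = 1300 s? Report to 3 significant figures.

Lumped-capacitance energy balance: M c_p dT/dt = UA(T_amb − T) + Q̇.
dT/dt = (T_ss − T)/τ with T_ss = T_amb + Q̇/UA = 25.7 + 277/3.77 = 99.175 °C, τ = M c_p/UA = 1220·3.01/3.77 = 974.06 s.
This is linear first-order; T(t) = T_ss + (T₀ − T_ss) e^(−t/τ).
T(1300) = 99.175 + (34.825)·0.26326 = 108.34 °C.

108 °C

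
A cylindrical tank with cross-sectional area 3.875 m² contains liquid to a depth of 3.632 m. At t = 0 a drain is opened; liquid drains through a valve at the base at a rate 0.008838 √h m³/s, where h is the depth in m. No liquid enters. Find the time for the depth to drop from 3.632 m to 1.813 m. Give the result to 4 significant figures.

Volume balance on the tank: A dh/dt = −0.008838 √h.
This is separable: 2 d(√h)/dt = −0.008838/A, so √h = √h₀ − (0.008838/(2A)) t.
t = 2A(√h₀ − √h)/0.008838 = 2·3.875·(√3.632 − √1.813)/0.008838
  = 7.75000 × (1.90578 − 1.34648) / 0.008838 = 490.451 s.

490.5 s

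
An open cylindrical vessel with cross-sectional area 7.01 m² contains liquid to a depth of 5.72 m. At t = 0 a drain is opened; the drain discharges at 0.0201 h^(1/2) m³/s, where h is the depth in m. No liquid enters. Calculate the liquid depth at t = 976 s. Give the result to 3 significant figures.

0.985 m

Mass balance (ρ constant): A dh/dt = −0.0201 √h.
∫ h^(−1/2) dh = −(0.0201/A) ∫ dt, giving 2√h = 2√h₀ − (0.0201/A) t.
√h = √5.72 − 0.0201·976/(2·7.01) = 2.3917 − 1.3993 = 0.99239.
h = 0.99239² = 0.98485 m.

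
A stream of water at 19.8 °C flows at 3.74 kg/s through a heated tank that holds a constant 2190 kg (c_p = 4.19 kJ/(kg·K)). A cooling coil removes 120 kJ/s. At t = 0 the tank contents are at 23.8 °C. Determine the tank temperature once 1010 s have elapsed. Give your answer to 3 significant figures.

M c_p dT/dt = ṁ c_p (T_in − T) − Q̇.
τ = M/ṁ = 585.56 s; T_ss = T_in − Q̇/(ṁ c_p) = 19.8 − 120/(3.74·4.19) = 12.142 °C.
Integrating: T(t) = T_ss + (T₀ − T_ss) e^(−t/τ).
T(1010) = 12.142 + (11.658)·e^(−1010/585.56) = 12.142 + (11.658)·0.17820 = 14.220 °C.

14.2 °C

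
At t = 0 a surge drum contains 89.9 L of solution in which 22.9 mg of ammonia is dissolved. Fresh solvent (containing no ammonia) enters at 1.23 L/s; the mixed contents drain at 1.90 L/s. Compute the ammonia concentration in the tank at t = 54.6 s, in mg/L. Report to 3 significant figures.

Total volume: dV/dt = Q_in − Q_out = -0.67000 L/s, so V(t) = 89.9 − 0.67000 t and V(54.6) = 53.318 L.
No ammonia enters, so dm/dt = −Q_out · (m/V).
dm/m = −Q_out dt/(V₀ − 0.67000 t); integrating gives ln(m/m₀) = −(Q_out/(Q_in−Q_out)) ln(V/V₀).
m = m₀ (V₀/V)^(Q_out/(Q_in−Q_out)) = 22.9 × (89.9/53.318)^(-2.8358) = 5.2051 mg.
C = m/V = 5.2051/53.318 = 0.097623 mg/L.

0.0976 mg/L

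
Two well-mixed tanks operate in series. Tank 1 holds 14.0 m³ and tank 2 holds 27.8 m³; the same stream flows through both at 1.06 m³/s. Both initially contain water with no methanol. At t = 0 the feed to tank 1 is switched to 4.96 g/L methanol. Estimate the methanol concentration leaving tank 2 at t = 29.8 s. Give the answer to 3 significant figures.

Species balance on tank i: dCᵢ/dt = (Cᵢ₋₁ − Cᵢ)/τᵢ with τᵢ = Vᵢ/Q.
τ₁ = 14.0/1.06 = 13.208 s; τ₂ = 27.8/1.06 = 26.226 s.
Solving the cascade with C₁(0)=C₂(0)=0 gives C₂(t) = C_in[1 − (τ₁ e^(−t/τ₁) − τ₂ e^(−t/τ₂))/(τ₁ − τ₂)].
At t = 29.8: e^(−t/τ₁) = 0.10474, e^(−t/τ₂) = 0.32102.
C₂ = 4.96·[1 − (13.208·0.10474 − 26.226·0.32102)/(-13.019)] = 4.96·0.45957 = 2.2795 g/L.

2.28 g/L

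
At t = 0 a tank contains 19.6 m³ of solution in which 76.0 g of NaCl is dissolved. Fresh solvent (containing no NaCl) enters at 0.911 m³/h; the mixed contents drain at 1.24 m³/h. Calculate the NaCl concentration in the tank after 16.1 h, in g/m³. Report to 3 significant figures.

1.62 g/m³

Let m(t) be the amount of NaCl. Volume: V(t) = V₀ + (Q_in − Q_out) t = 19.6 − 0.32900 t; V(16.1) = 14.303 m³.
Solute balance: dm/dt = 0 − Q_out C = −Q_out m/V(t).
Separate: dm/m = −Q_out dt/V(t) ⇒ ln(m/m₀) = −(Q_out/(Q_in−Q_out)) ln(V/V₀).
m = m₀ (V₀/V)^(Q_out/(Q_in−Q_out)) = 76.0 × (19.6/14.303)^(-3.7690) = 23.180 g.
C = m/V = 23.180/14.303 = 1.6206 g/m³.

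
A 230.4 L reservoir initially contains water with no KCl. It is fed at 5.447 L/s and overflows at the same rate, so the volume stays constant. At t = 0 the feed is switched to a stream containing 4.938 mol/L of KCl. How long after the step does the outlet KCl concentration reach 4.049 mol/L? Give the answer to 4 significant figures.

72.53 s

Species balance: V dC/dt = Q(C_in − C) ⇒ τ = V/Q = 42.2985 s.
C(t) = C_in + (C₀ − C_in) e^(−t/τ). Set C = 4.049 and solve for t:
e^(−t/τ) = (C − C_in)/(C₀ − C_in) = (4.049 − 4.938)/(0 − 4.938) = 0.180032
t = −τ ln(…) = 42.2985 × 1.71462 = 72.5258 s.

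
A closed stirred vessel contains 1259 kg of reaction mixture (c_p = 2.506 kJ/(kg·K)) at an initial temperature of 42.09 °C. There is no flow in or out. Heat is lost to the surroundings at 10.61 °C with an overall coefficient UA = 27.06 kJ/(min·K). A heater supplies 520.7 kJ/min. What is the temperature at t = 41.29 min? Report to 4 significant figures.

M c_p dT/dt = −UA(T − T_amb) + Q̇.
dT/dt = (T_ss − T)/τ with T_ss = T_amb + Q̇/UA = 10.61 + 520.7/27.06 = 29.8524 °C, τ = M c_p/UA = 1259·2.506/27.06 = 116.595 min.
T approaches T_ss exponentially: T(t) = T_ss + (T₀ − T_ss) e^(−t/τ).
T(41.29) = 29.8524 + (12.2376)·0.701782 = 38.4405 °C.

38.44 °C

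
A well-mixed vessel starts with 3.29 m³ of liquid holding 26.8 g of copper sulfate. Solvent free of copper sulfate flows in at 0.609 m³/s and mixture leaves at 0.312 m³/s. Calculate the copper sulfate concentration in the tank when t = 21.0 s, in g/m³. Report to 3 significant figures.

0.921 g/m³

Total volume: dV/dt = Q_in − Q_out = 0.29700 m³/s, so V(t) = 3.29 + 0.29700 t and V(21.0) = 9.5270 m³.
Solute balance: dm/dt = 0 − Q_out C = −Q_out m/V(t).
dm/m = −Q_out dt/(V₀ + 0.29700 t); integrating gives ln(m/m₀) = −(Q_out/(Q_in−Q_out)) ln(V/V₀).
m = m₀ (V₀/V)^(Q_out/(Q_in−Q_out)) = 26.8 × (3.29/9.5270)^(1.0505) = 8.7711 g.
C = m/V = 8.7711/9.5270 = 0.92066 g/m³.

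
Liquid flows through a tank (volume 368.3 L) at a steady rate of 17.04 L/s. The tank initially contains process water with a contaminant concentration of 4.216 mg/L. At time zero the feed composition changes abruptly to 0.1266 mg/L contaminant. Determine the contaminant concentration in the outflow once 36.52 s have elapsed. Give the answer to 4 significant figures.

Species balance on the tank: V dC/dt = Q(C_in − C).
Time constant τ = V/Q = 368.3/17.04 = 21.6138 s.
This is linear first-order; C(t) = C_in + (C₀ − C_in) e^(−t/τ).
C(36.52) = 0.1266 + (4.216 − 0.1266)·e^(−36.52/21.6138) = 0.1266 + (4.08940)·0.184583 = 0.881433 mg/L.

0.8814 mg/L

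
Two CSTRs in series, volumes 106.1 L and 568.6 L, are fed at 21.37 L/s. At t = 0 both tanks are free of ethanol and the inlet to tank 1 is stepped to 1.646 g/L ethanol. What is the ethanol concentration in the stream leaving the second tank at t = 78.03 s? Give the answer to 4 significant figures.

Time constants: τᵢ = Vᵢ/Q for each well-mixed tank.
τ₁ = 106.1/21.37 = 4.96490 s; τ₂ = 568.6/21.37 = 26.6074 s.
Tank 1: C₁ = C_in(1 − e^(−t/τ₁)). Tank 2 (τ₁ ≠ τ₂): C₂ = C_in[1 − (τ₁ e^(−t/τ₁) − τ₂ e^(−t/τ₂))/(τ₁ − τ₂)].
At t = 78.03: e^(−t/τ₁) = 1.49448e-07, e^(−t/τ₂) = 0.0532561.
C₂ = 1.646·[1 − (4.96490·1.49448e-07 − 26.6074·0.0532561)/(-21.6425)] = 1.646·0.934527 = 1.53823 g/L.

1.538 g/L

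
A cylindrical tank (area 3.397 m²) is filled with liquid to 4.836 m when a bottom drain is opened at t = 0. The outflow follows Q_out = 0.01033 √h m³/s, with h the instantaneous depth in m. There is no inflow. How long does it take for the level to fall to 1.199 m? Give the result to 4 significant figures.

With no inflow, A dh/dt = −0.01033 √h.
This is separable: 2 d(√h)/dt = −0.01033/A, so √h = √h₀ − (0.01033/(2A)) t.
t = 2A(√h₀ − √h)/0.01033 = 2·3.397·(√4.836 − √1.199)/0.01033
  = 6.79400 × (2.19909 − 1.09499) / 0.01033 = 726.164 s.

726.2 s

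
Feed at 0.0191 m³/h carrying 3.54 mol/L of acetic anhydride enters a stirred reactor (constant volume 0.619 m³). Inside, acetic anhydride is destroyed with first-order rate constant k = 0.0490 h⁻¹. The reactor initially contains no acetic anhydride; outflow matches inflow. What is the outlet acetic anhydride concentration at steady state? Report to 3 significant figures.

1.37 mol/L

Accumulation = in − out − consumed: V dC/dt = Q C_in − Q C − k V C.
At steady state: 0 = Q C_in − (Q + kV) C_ss, so C_ss = Q C_in/(Q + kV).
C_ss = 0.0191·3.54/(0.0191 + 0.0490·0.619) = 0.067614/0.049431 = 1.3678 mol/L.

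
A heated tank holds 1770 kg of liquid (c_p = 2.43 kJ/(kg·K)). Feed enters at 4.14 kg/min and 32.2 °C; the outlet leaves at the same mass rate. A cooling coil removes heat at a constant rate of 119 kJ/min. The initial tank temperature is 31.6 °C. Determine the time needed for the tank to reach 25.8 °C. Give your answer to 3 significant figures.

Unsteady energy balance on the tank contents: M c_p dT/dt = ṁ c_p (T_in − T) − 119.
τ = M/ṁ = 427.54 min; T_ss = T_in − Q̇/(ṁ c_p) = 20.371 °C.
T(t) = T_ss + (T₀ − T_ss) e^(−t/τ). Set T = 25.8:
e^(−t/τ) = (25.8 − 20.371)/(31.6 − 20.371) = 0.48347
t = −427.54 · ln(0.48347) = 310.72 min.

311 min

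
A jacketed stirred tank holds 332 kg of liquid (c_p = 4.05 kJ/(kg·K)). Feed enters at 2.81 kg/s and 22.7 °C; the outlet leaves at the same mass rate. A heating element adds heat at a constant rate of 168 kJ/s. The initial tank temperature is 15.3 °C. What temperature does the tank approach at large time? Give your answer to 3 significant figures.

M c_p dT/dt = ṁ c_p (T_in − T) + Q̇.
At steady state dT/dt = 0 ⇒ T_ss = T_in + Q̇/(ṁ c_p) = 22.7 + 168/(2.81·4.05) = 37.462 °C.

37.5 °C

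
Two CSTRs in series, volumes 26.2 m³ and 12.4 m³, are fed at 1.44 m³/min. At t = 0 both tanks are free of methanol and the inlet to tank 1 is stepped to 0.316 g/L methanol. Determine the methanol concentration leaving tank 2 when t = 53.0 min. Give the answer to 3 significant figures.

0.284 g/L

Time constants: τᵢ = Vᵢ/Q for each well-mixed tank.
τ₁ = 26.2/1.44 = 18.194 min; τ₂ = 12.4/1.44 = 8.6111 min.
Tank 1: C₁ = C_in(1 − e^(−t/τ₁)). Tank 2 (τ₁ ≠ τ₂): C₂ = C_in[1 − (τ₁ e^(−t/τ₁) − τ₂ e^(−t/τ₂))/(τ₁ − τ₂)].
At t = 53.0: e^(−t/τ₁) = 0.054314, e^(−t/τ₂) = 0.0021232.
C₂ = 0.316·[1 − (18.194·0.054314 − 8.6111·0.0021232)/(9.5833)] = 0.316·0.89879 = 0.28402 g/L.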